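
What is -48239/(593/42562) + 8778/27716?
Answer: -28452526788167/8217794 ≈ -3.4623e+6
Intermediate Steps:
-48239/(593/42562) + 8778/27716 = -48239/(593*(1/42562)) + 8778*(1/27716) = -48239/593/42562 + 4389/13858 = -48239*42562/593 + 4389/13858 = -2053148318/593 + 4389/13858 = -28452526788167/8217794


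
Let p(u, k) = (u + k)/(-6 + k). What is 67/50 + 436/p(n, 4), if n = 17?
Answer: -42193/1050 ≈ -40.184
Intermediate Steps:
p(u, k) = (k + u)/(-6 + k)
67/50 + 436/p(n, 4) = 67/50 + 436/(((4 + 17)/(-6 + 4))) = 67*(1/50) + 436/((21/(-2))) = 67/50 + 436/((-½*21)) = 67/50 + 436/(-21/2) = 67/50 + 436*(-2/21) = 67/50 - 872/21 = -42193/1050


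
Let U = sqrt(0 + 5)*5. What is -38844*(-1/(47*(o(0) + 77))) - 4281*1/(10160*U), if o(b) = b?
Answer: 38844/3619 - 4281*sqrt(5)/254000 ≈ 10.696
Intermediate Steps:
U = 5*sqrt(5) (U = sqrt(5)*5 = 5*sqrt(5) ≈ 11.180)
-38844*(-1/(47*(o(0) + 77))) - 4281*1/(10160*U) = -38844*(-1/(47*(0 + 77))) - 4281*sqrt(5)/254000 = -38844/((-47*77)) - 4281*sqrt(5)/254000 = -38844/(-3619) - 4281*sqrt(5)/254000 = -38844*(-1/3619) - 4281*sqrt(5)/254000 = 38844/3619 - 4281*sqrt(5)/254000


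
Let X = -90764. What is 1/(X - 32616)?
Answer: -1/123380 ≈ -8.1050e-6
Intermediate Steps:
1/(X - 32616) = 1/(-90764 - 32616) = 1/(-123380) = -1/123380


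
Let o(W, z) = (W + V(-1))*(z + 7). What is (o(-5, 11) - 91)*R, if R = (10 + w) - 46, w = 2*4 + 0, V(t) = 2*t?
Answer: 6076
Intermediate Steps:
w = 8 (w = 8 + 0 = 8)
o(W, z) = (-2 + W)*(7 + z) (o(W, z) = (W + 2*(-1))*(z + 7) = (W - 2)*(7 + z) = (-2 + W)*(7 + z))
R = -28 (R = (10 + 8) - 46 = 18 - 46 = -28)
(o(-5, 11) - 91)*R = ((-14 - 2*11 + 7*(-5) - 5*11) - 91)*(-28) = ((-14 - 22 - 35 - 55) - 91)*(-28) = (-126 - 91)*(-28) = -217*(-28) = 6076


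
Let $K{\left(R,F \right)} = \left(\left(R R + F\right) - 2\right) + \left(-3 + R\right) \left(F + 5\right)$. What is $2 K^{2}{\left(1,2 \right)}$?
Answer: $338$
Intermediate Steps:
$K{\left(R,F \right)} = -2 + F + R^{2} + \left(-3 + R\right) \left(5 + F\right)$ ($K{\left(R,F \right)} = \left(\left(R^{2} + F\right) - 2\right) + \left(-3 + R\right) \left(5 + F\right) = \left(\left(F + R^{2}\right) - 2\right) + \left(-3 + R\right) \left(5 + F\right) = \left(-2 + F + R^{2}\right) + \left(-3 + R\right) \left(5 + F\right) = -2 + F + R^{2} + \left(-3 + R\right) \left(5 + F\right)$)
$2 K^{2}{\left(1,2 \right)} = 2 \left(-17 + 1^{2} - 4 + 5 \cdot 1 + 2 \cdot 1\right)^{2} = 2 \left(-17 + 1 - 4 + 5 + 2\right)^{2} = 2 \left(-13\right)^{2} = 2 \cdot 169 = 338$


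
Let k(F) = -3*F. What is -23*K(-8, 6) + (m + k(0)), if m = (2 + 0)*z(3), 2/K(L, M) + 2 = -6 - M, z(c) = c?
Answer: 65/7 ≈ 9.2857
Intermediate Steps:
K(L, M) = 2/(-8 - M) (K(L, M) = 2/(-2 + (-6 - M)) = 2/(-8 - M))
m = 6 (m = (2 + 0)*3 = 2*3 = 6)
-23*K(-8, 6) + (m + k(0)) = -(-46)/(8 + 6) + (6 - 3*0) = -(-46)/14 + (6 + 0) = -(-46)/14 + 6 = -23*(-⅐) + 6 = 23/7 + 6 = 65/7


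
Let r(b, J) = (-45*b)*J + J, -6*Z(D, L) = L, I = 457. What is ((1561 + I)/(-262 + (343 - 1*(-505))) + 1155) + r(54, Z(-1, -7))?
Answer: -2945335/1758 ≈ -1675.4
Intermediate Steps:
Z(D, L) = -L/6
r(b, J) = J - 45*J*b (r(b, J) = -45*J*b + J = J - 45*J*b)
((1561 + I)/(-262 + (343 - 1*(-505))) + 1155) + r(54, Z(-1, -7)) = ((1561 + 457)/(-262 + (343 - 1*(-505))) + 1155) + (-1/6*(-7))*(1 - 45*54) = (2018/(-262 + (343 + 505)) + 1155) + 7*(1 - 2430)/6 = (2018/(-262 + 848) + 1155) + (7/6)*(-2429) = (2018/586 + 1155) - 17003/6 = (2018*(1/586) + 1155) - 17003/6 = (1009/293 + 1155) - 17003/6 = 339424/293 - 17003/6 = -2945335/1758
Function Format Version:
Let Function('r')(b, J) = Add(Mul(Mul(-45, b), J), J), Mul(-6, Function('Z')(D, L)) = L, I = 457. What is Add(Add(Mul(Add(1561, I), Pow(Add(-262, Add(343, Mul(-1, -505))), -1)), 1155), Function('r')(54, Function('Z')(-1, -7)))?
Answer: Rational(-2945335, 1758) ≈ -1675.4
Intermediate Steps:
Function('Z')(D, L) = Mul(Rational(-1, 6), L)
Function('r')(b, J) = Add(J, Mul(-45, J, b)) (Function('r')(b, J) = Add(Mul(-45, J, b), J) = Add(J, Mul(-45, J, b)))
Add(Add(Mul(Add(1561, I), Pow(Add(-262, Add(343, Mul(-1, -505))), -1)), 1155), Function('r')(54, Function('Z')(-1, -7))) = Add(Add(Mul(Add(1561, 457), Pow(Add(-262, Add(343, Mul(-1, -505))), -1)), 1155), Mul(Mul(Rational(-1, 6), -7), Add(1, Mul(-45, 54)))) = Add(Add(Mul(2018, Pow(Add(-262, Add(343, 505)), -1)), 1155), Mul(Rational(7, 6), Add(1, -2430))) = Add(Add(Mul(2018, Pow(Add(-262, 848), -1)), 1155), Mul(Rational(7, 6), -2429)) = Add(Add(Mul(2018, Pow(586, -1)), 1155), Rational(-17003, 6)) = Add(Add(Mul(2018, Rational(1, 586)), 1155), Rational(-17003, 6)) = Add(Add(Rational(1009, 293), 1155), Rational(-17003, 6)) = Add(Rational(339424, 293), Rational(-17003, 6)) = Rational(-2945335, 1758)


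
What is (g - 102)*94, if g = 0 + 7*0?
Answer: -9588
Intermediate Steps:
g = 0 (g = 0 + 0 = 0)
(g - 102)*94 = (0 - 102)*94 = -102*94 = -9588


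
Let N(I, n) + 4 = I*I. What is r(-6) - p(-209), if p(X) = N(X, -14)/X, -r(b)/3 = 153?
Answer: -52254/209 ≈ -250.02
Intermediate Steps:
N(I, n) = -4 + I² (N(I, n) = -4 + I*I = -4 + I²)
r(b) = -459 (r(b) = -3*153 = -459)
p(X) = (-4 + X²)/X
r(-6) - p(-209) = -459 - (-209 - 4/(-209)) = -459 - (-209 - 4*(-1/209)) = -459 - (-209 + 4/209) = -459 - 1*(-43677/209) = -459 + 43677/209 = -52254/209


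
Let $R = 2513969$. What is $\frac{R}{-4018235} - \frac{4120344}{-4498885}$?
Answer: $\frac{209858121931}{723103086719} \approx 0.29022$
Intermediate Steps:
$\frac{R}{-4018235} - \frac{4120344}{-4498885} = \frac{2513969}{-4018235} - \frac{4120344}{-4498885} = 2513969 \left(- \frac{1}{4018235}\right) - - \frac{4120344}{4498885} = - \frac{2513969}{4018235} + \frac{4120344}{4498885} = \frac{209858121931}{723103086719}$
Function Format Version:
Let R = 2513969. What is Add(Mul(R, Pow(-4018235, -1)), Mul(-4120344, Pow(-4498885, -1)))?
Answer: Rational(209858121931, 723103086719) ≈ 0.29022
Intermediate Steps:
Add(Mul(R, Pow(-4018235, -1)), Mul(-4120344, Pow(-4498885, -1))) = Add(Mul(2513969, Pow(-4018235, -1)), Mul(-4120344, Pow(-4498885, -1))) = Add(Mul(2513969, Rational(-1, 4018235)), Mul(-4120344, Rational(-1, 4498885))) = Add(Rational(-2513969, 4018235), Rational(4120344, 4498885)) = Rational(209858121931, 723103086719)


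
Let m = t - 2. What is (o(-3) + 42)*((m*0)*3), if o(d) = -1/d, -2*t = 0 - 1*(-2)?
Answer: 0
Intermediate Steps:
t = -1 (t = -(0 - 1*(-2))/2 = -(0 + 2)/2 = -½*2 = -1)
m = -3 (m = -1 - 2 = -3)
(o(-3) + 42)*((m*0)*3) = (-1/(-3) + 42)*(-3*0*3) = (-1*(-⅓) + 42)*(0*3) = (⅓ + 42)*0 = (127/3)*0 = 0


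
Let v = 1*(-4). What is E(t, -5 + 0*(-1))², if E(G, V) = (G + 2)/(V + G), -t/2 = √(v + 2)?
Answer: 4*(I - 2*√2)/(-17*I + 20*√2) ≈ -0.35629 - 0.072724*I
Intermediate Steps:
v = -4
t = -2*I*√2 (t = -2*√(-4 + 2) = -2*I*√2 ≈ -2.8284*I)
E(G, V) = (2 + G)/(G + V)
E(t, -5 + 0*(-1))² = ((2 - 2*I*√2)/(-2*I*√2 + (-5 + 0*(-1))))² = ((2 - 2*I*√2)/(-2*I*√2 + (-5 + 0)))² = ((2 - 2*I*√2)/(-2*I*√2 - 5))² = ((2 - 2*I*√2)/(-5 - 2*I*√2))² = (2 - 2*I*√2)²/(-5 - 2*I*√2)²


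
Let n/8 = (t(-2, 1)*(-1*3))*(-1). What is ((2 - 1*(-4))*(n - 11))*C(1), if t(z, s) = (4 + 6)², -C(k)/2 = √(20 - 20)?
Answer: 0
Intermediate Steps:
C(k) = 0 (C(k) = -2*√(20 - 20) = -2*√0 = -2*0 = 0)
t(z, s) = 100 (t(z, s) = 10² = 100)
n = 2400 (n = 8*((100*(-1*3))*(-1)) = 8*((100*(-3))*(-1)) = 8*(-300*(-1)) = 8*300 = 2400)
((2 - 1*(-4))*(n - 11))*C(1) = ((2 - 1*(-4))*(2400 - 11))*0 = ((2 + 4)*2389)*0 = (6*2389)*0 = 14334*0 = 0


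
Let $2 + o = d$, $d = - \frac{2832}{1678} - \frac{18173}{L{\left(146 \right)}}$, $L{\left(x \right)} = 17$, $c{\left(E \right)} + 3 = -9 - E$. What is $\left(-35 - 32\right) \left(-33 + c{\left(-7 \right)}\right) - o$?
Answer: $\frac{3036079}{839} \approx 3618.7$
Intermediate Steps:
$c{\left(E \right)} = -12 - E$ ($c{\left(E \right)} = -3 - \left(9 + E\right) = -12 - E$)
$d = - \frac{898307}{839}$ ($d = - \frac{2832}{1678} - \frac{18173}{17} = \left(-2832\right) \frac{1}{1678} - 1069 = - \frac{1416}{839} - 1069 = - \frac{898307}{839} \approx -1070.7$)
$o = - \frac{899985}{839}$ ($o = -2 - \frac{898307}{839} = - \frac{899985}{839} \approx -1072.7$)
$\left(-35 - 32\right) \left(-33 + c{\left(-7 \right)}\right) - o = \left(-35 - 32\right) \left(-33 - 5\right) - - \frac{899985}{839} = \left(-35 - 32\right) \left(-33 + \left(-12 + 7\right)\right) + \frac{899985}{839} = - 67 \left(-33 - 5\right) + \frac{899985}{839} = \left(-67\right) \left(-38\right) + \frac{899985}{839} = 2546 + \frac{899985}{839} = \frac{3036079}{839}$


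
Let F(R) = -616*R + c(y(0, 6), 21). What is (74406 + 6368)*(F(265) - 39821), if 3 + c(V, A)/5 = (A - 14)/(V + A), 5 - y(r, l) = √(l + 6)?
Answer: -2722922920699/166 + 1413545*√3/166 ≈ -1.6403e+10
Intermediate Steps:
y(r, l) = 5 - √(6 + l) (y(r, l) = 5 - √(l + 6) = 5 - √(6 + l))
c(V, A) = -15 + 5*(-14 + A)/(A + V) (c(V, A) = -15 + 5*((A - 14)/(V + A)) = -15 + 5*((-14 + A)/(A + V)) = -15 + 5*(-14 + A)/(A + V))
F(R) = -616*R + 5*(-71 + 6*√3)/(26 - 2*√3) (F(R) = -616*R + 5*(-14 - 3*(5 - √(6 + 6)) - 2*21)/(21 + (5 - √(6 + 6))) = -616*R + 5*(-14 - 3*(5 - √12) - 42)/(21 + (5 - √12)) = -616*R + 5*(-14 - 3*(5 - 2*√3) - 42)/(21 + (5 - 2*√3)) = -616*R + 5*(-14 + (-15 + 6*√3) - 42)/(26 - 2*√3) = -616*R + 5*(-71 + 6*√3)/(26 - 2*√3))
(74406 + 6368)*(F(265) - 39821) = (74406 + 6368)*((-4525/332 - 616*265 + 35*√3/332) - 39821) = 80774*((-4525/332 - 163240 + 35*√3/332) - 39821) = 80774*((-54200205/332 + 35*√3/332) - 39821) = 80774*(-67420777/332 + 35*√3/332) = -2722922920699/166 + 1413545*√3/166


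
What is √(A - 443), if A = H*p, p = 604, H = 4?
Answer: √1973 ≈ 44.418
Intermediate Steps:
A = 2416 (A = 4*604 = 2416)
√(A - 443) = √(2416 - 443) = √1973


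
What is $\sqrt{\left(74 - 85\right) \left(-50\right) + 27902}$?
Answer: $2 \sqrt{7113} \approx 168.68$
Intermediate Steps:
$\sqrt{\left(74 - 85\right) \left(-50\right) + 27902} = \sqrt{\left(-11\right) \left(-50\right) + 27902} = \sqrt{550 + 27902} = \sqrt{28452} = 2 \sqrt{7113}$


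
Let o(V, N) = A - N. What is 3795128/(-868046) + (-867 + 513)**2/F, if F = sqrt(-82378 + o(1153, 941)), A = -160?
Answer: -1897564/434023 - 125316*I*sqrt(83479)/83479 ≈ -4.372 - 433.73*I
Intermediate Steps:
o(V, N) = -160 - N
F = I*sqrt(83479) (F = sqrt(-82378 + (-160 - 1*941)) = sqrt(-82378 + (-160 - 941)) = sqrt(-82378 - 1101) = sqrt(-83479) = I*sqrt(83479) ≈ 288.93*I)
3795128/(-868046) + (-867 + 513)**2/F = 3795128/(-868046) + (-867 + 513)**2/((I*sqrt(83479))) = 3795128*(-1/868046) + (-354)**2*(-I*sqrt(83479)/83479) = -1897564/434023 + 125316*(-I*sqrt(83479)/83479) = -1897564/434023 - 125316*I*sqrt(83479)/83479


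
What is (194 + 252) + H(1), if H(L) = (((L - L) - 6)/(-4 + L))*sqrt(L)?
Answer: 448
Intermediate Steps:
H(L) = -6*sqrt(L)/(-4 + L) (H(L) = ((0 - 6)/(-4 + L))*sqrt(L) = (-6/(-4 + L))*sqrt(L) = -6*sqrt(L)/(-4 + L))
(194 + 252) + H(1) = (194 + 252) - 6*sqrt(1)/(-4 + 1) = 446 - 6*1/(-3) = 446 - 6*1*(-1/3) = 446 + 2 = 448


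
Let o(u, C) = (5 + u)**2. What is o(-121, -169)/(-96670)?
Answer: -6728/48335 ≈ -0.13920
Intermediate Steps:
o(-121, -169)/(-96670) = (5 - 121)**2/(-96670) = (-116)**2*(-1/96670) = 13456*(-1/96670) = -6728/48335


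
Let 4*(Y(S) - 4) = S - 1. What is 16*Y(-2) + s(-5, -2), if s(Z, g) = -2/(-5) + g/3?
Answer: 776/15 ≈ 51.733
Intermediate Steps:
Y(S) = 15/4 + S/4 (Y(S) = 4 + (S - 1)/4 = 4 + (-1 + S)/4 = 4 + (-¼ + S/4) = 15/4 + S/4)
s(Z, g) = ⅖ + g/3 (s(Z, g) = -2*(-⅕) + g*(⅓) = ⅖ + g/3)
16*Y(-2) + s(-5, -2) = 16*(15/4 + (¼)*(-2)) + (⅖ + (⅓)*(-2)) = 16*(15/4 - ½) + (⅖ - ⅔) = 16*(13/4) - 4/15 = 52 - 4/15 = 776/15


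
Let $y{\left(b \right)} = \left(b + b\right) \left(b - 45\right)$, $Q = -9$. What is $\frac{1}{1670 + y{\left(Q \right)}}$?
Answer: $\frac{1}{2642} \approx 0.0003785$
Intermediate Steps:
$y{\left(b \right)} = 2 b \left(-45 + b\right)$
$\frac{1}{1670 + y{\left(Q \right)}} = \frac{1}{1670 + 2 \left(-9\right) \left(-45 - 9\right)} = \frac{1}{1670 + 2 \left(-9\right) \left(-54\right)} = \frac{1}{1670 + 972} = \frac{1}{2642}$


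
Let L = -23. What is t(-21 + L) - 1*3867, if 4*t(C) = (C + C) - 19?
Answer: -15575/4 ≈ -3893.8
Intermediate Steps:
t(C) = -19/4 + C/2 (t(C) = ((C + C) - 19)/4 = (2*C - 19)/4 = (-19 + 2*C)/4 = -19/4 + C/2)
t(-21 + L) - 1*3867 = (-19/4 + (-21 - 23)/2) - 1*3867 = (-19/4 + (½)*(-44)) - 3867 = (-19/4 - 22) - 3867 = -107/4 - 3867 = -15575/4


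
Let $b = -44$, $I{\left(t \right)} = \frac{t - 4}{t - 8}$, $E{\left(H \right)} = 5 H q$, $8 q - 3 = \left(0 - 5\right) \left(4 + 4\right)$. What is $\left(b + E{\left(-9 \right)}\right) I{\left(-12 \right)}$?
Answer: $\frac{1313}{10} \approx 131.3$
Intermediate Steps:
$q = - \frac{37}{8}$ ($q = \frac{3}{8} + \frac{\left(0 - 5\right) \left(4 + 4\right)}{8} = \frac{3}{8} + \frac{\left(-5\right) 8}{8} = \frac{3}{8} + \frac{1}{8} \left(-40\right) = \frac{3}{8} - 5 = - \frac{37}{8} \approx -4.625$)
$E{\left(H \right)} = - \frac{185 H}{8}$ ($E{\left(H \right)} = 5 H \left(- \frac{37}{8}\right) = - \frac{185 H}{8}$)
$I{\left(t \right)} = \frac{-4 + t}{-8 + t}$
$\left(b + E{\left(-9 \right)}\right) I{\left(-12 \right)} = \left(-44 - - \frac{1665}{8}\right) \frac{-4 - 12}{-8 - 12} = \left(-44 + \frac{1665}{8}\right) \frac{1}{-20} \left(-16\right) = \frac{1313 \left(\left(- \frac{1}{20}\right) \left(-16\right)\right)}{8} = \frac{1313}{8} \cdot \frac{4}{5} = \frac{1313}{10}$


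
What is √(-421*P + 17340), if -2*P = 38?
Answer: √25339 ≈ 159.18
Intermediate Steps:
P = -19 (P = -½*38 = -19)
√(-421*P + 17340) = √(-421*(-19) + 17340) = √(7999 + 17340) = √25339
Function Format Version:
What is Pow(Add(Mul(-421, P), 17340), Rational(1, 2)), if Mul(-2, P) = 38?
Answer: Pow(25339, Rational(1, 2)) ≈ 159.18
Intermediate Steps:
P = -19 (P = Mul(Rational(-1, 2), 38) = -19)
Pow(Add(Mul(-421, P), 17340), Rational(1, 2)) = Pow(Add(Mul(-421, -19), 17340), Rational(1, 2)) = Pow(Add(7999, 17340), Rational(1, 2)) = Pow(25339, Rational(1, 2))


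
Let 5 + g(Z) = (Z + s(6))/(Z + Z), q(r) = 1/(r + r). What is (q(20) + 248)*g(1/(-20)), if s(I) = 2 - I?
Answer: 704391/80 ≈ 8804.9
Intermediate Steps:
q(r) = 1/(2*r)
g(Z) = -5 + (-4 + Z)/(2*Z) (g(Z) = -5 + (Z + (2 - 1*6))/(Z + Z) = -5 + (Z + (2 - 6))/((2*Z)) = -5 + (Z - 4)*(1/(2*Z)) = -5 + (-4 + Z)*(1/(2*Z)) = -5 + (-4 + Z)/(2*Z))
(q(20) + 248)*g(1/(-20)) = ((1/2)/20 + 248)*(-9/2 - 2/(1/(-20))) = ((1/2)*(1/20) + 248)*(-9/2 - 2/(-1/20)) = (1/40 + 248)*(-9/2 - 2*(-20)) = 9921*(-9/2 + 40)/40 = (9921/40)*(71/2) = 704391/80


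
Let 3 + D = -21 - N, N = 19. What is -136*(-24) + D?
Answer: 3221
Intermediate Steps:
D = -43 (D = -3 + (-21 - 1*19) = -3 + (-21 - 19) = -3 - 40 = -43)
-136*(-24) + D = -136*(-24) - 43 = 3264 - 43 = 3221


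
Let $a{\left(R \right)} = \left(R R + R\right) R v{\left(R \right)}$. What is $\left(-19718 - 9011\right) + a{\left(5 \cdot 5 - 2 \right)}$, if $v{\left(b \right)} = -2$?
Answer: $-54121$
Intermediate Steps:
$a{\left(R \right)} = - 2 R \left(R + R^{2}\right)$ ($a{\left(R \right)} = \left(R R + R\right) R \left(-2\right) = \left(R^{2} + R\right) R \left(-2\right) = \left(R + R^{2}\right) R \left(-2\right) = R \left(R + R^{2}\right) \left(-2\right) = - 2 R \left(R + R^{2}\right)$)
$\left(-19718 - 9011\right) + a{\left(5 \cdot 5 - 2 \right)} = \left(-19718 - 9011\right) + 2 \left(5 \cdot 5 - 2\right)^{2} \left(-1 - \left(5 \cdot 5 - 2\right)\right) = -28729 + 2 \left(25 - 2\right)^{2} \left(-1 - \left(25 - 2\right)\right) = -28729 + 2 \cdot 23^{2} \left(-1 - 23\right) = -28729 + 2 \cdot 529 \left(-1 - 23\right) = -28729 + 2 \cdot 529 \left(-24\right) = -28729 - 25392 = -54121$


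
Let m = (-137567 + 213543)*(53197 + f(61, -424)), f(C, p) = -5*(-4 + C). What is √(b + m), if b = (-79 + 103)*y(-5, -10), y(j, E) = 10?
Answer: 4*√251252647 ≈ 63404.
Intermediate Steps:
f(C, p) = 20 - 5*C
b = 240 (b = (-79 + 103)*10 = 24*10 = 240)
m = 4020042112 (m = (-137567 + 213543)*(53197 + (20 - 5*61)) = 75976*(53197 + (20 - 305)) = 75976*(53197 - 285) = 75976*52912 = 4020042112)
√(b + m) = √(240 + 4020042112) = √4020042352 = 4*√251252647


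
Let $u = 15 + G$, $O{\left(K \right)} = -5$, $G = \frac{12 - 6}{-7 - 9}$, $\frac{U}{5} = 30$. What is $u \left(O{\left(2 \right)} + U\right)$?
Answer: $\frac{16965}{8} \approx 2120.6$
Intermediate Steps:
$U = 150$ ($U = 5 \cdot 30 = 150$)
$G = - \frac{3}{8}$ ($G = \frac{6}{-16} = 6 \left(- \frac{1}{16}\right) = - \frac{3}{8} \approx -0.375$)
$u = \frac{117}{8}$ ($u = 15 - \frac{3}{8} = \frac{117}{8} \approx 14.625$)
$u \left(O{\left(2 \right)} + U\right) = \frac{117 \left(-5 + 150\right)}{8} = \frac{117}{8} \cdot 145 = \frac{16965}{8}$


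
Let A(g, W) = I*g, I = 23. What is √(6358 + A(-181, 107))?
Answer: √2195 ≈ 46.851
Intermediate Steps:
A(g, W) = 23*g
√(6358 + A(-181, 107)) = √(6358 + 23*(-181)) = √(6358 - 4163) = √2195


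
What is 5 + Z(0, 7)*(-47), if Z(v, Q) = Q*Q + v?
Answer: -2298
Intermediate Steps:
Z(v, Q) = v + Q**2 (Z(v, Q) = Q**2 + v = v + Q**2)
5 + Z(0, 7)*(-47) = 5 + (0 + 7**2)*(-47) = 5 + (0 + 49)*(-47) = 5 + 49*(-47) = 5 - 2303 = -2298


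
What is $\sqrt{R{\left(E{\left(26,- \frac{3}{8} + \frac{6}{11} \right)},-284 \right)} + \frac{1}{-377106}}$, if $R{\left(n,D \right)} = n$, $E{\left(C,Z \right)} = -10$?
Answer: $\frac{i \sqrt{1422089729466}}{377106} \approx 3.1623 i$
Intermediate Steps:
$\sqrt{R{\left(E{\left(26,- \frac{3}{8} + \frac{6}{11} \right)},-284 \right)} + \frac{1}{-377106}} = \sqrt{-10 + \frac{1}{-377106}} = \sqrt{-10 - \frac{1}{377106}} = \sqrt{- \frac{3771061}{377106}} = \frac{i \sqrt{1422089729466}}{377106}$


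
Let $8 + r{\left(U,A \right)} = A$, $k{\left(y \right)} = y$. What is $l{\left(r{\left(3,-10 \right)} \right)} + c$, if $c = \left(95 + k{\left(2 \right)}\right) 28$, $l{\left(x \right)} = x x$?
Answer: $3040$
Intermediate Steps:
$r{\left(U,A \right)} = -8 + A$
$l{\left(x \right)} = x^{2}$
$c = 2716$ ($c = \left(95 + 2\right) 28 = 97 \cdot 28 = 2716$)
$l{\left(r{\left(3,-10 \right)} \right)} + c = \left(-8 - 10\right)^{2} + 2716 = \left(-18\right)^{2} + 2716 = 324 + 2716 = 3040$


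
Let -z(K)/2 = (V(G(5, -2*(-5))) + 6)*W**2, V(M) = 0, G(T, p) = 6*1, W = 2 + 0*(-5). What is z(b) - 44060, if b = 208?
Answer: -44108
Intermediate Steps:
W = 2 (W = 2 + 0 = 2)
G(T, p) = 6
z(K) = -48 (z(K) = -2*(0 + 6)*2**2 = -12*4 = -2*24 = -48)
z(b) - 44060 = -48 - 44060 = -44108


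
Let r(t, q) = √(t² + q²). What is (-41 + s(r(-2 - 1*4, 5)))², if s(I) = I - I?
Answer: 1681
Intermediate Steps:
r(t, q) = √(q² + t²)
s(I) = 0
(-41 + s(r(-2 - 1*4, 5)))² = (-41 + 0)² = (-41)² = 1681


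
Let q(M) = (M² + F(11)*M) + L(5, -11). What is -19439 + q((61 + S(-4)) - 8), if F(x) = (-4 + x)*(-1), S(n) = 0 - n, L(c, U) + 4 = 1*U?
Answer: -16604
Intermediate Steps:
L(c, U) = -4 + U (L(c, U) = -4 + 1*U = -4 + U)
S(n) = -n
F(x) = 4 - x
q(M) = -15 + M² - 7*M (q(M) = (M² + (4 - 1*11)*M) + (-4 - 11) = (M² + (4 - 11)*M) - 15 = (M² - 7*M) - 15 = -15 + M² - 7*M)
-19439 + q((61 + S(-4)) - 8) = -19439 + (-15 + ((61 - 1*(-4)) - 8)² - 7*((61 - 1*(-4)) - 8)) = -19439 + (-15 + ((61 + 4) - 8)² - 7*((61 + 4) - 8)) = -19439 + (-15 + (65 - 8)² - 7*(65 - 8)) = -19439 + (-15 + 57² - 7*57) = -19439 + (-15 + 3249 - 399) = -19439 + 2835 = -16604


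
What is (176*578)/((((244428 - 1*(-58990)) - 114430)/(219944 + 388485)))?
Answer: 15473566328/47247 ≈ 3.2750e+5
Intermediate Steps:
(176*578)/((((244428 - 1*(-58990)) - 114430)/(219944 + 388485))) = 101728/((((244428 + 58990) - 114430)/608429)) = 101728/(((303418 - 114430)*(1/608429))) = 101728/((188988*(1/608429))) = 101728/(188988/608429) = 101728*(608429/188988) = 15473566328/47247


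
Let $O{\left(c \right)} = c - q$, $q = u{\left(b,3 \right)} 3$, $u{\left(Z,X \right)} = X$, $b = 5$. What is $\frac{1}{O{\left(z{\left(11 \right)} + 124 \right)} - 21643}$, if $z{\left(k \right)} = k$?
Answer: $- \frac{1}{21517} \approx -4.6475 \cdot 10^{-5}$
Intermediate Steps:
$q = 9$ ($q = 3 \cdot 3 = 9$)
$O{\left(c \right)} = -9 + c$ ($O{\left(c \right)} = c - 9 = -9 + c$)
$\frac{1}{O{\left(z{\left(11 \right)} + 124 \right)} - 21643} = \frac{1}{\left(-9 + \left(11 + 124\right)\right) - 21643} = \frac{1}{\left(-9 + 135\right) - 21643} = \frac{1}{126 - 21643} = \frac{1}{-21517} = - \frac{1}{21517}$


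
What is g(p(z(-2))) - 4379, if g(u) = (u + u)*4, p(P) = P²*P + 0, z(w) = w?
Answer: -4443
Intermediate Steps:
p(P) = P³ (p(P) = P³ + 0 = P³)
g(u) = 8*u (g(u) = (2*u)*4 = 8*u)
g(p(z(-2))) - 4379 = 8*(-2)³ - 4379 = 8*(-8) - 4379 = -64 - 4379 = -4443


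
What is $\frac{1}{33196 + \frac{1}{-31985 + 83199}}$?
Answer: $\frac{51214}{1700099945} \approx 3.0124 \cdot 10^{-5}$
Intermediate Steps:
$\frac{1}{33196 + \frac{1}{-31985 + 83199}} = \frac{1}{33196 + \frac{1}{51214}} = \frac{1}{\frac{1700099945}{51214}} = \frac{51214}{1700099945}$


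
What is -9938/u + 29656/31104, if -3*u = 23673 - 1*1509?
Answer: 16506565/7181136 ≈ 2.2986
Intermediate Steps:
u = -7388 (u = -(23673 - 1*1509)/3 = -(23673 - 1509)/3 = -1/3*22164 = -7388)
-9938/u + 29656/31104 = -9938/(-7388) + 29656/31104 = -9938*(-1/7388) + 29656*(1/31104) = 4969/3694 + 3707/3888 = 16506565/7181136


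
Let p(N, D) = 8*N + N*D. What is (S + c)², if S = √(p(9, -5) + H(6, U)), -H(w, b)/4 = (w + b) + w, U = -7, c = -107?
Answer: (107 - √7)² ≈ 10890.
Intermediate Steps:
p(N, D) = 8*N + D*N
H(w, b) = -8*w - 4*b (H(w, b) = -4*((w + b) + w) = -4*((b + w) + w) = -4*(b + 2*w) = -8*w - 4*b)
S = √7 (S = √(9*(8 - 5) + (-8*6 - 4*(-7))) = √(9*3 + (-48 + 28)) = √(27 - 20) = √7 ≈ 2.6458)
(S + c)² = (√7 - 107)² = (-107 + √7)²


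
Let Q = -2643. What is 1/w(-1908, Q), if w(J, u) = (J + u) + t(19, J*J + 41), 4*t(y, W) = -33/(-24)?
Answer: -32/145621 ≈ -0.00021975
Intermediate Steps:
t(y, W) = 11/32 (t(y, W) = (-33/(-24))/4 = (-33*(-1/24))/4 = (1/4)*(11/8) = 11/32)
w(J, u) = 11/32 + J + u (w(J, u) = (J + u) + 11/32 = 11/32 + J + u)
1/w(-1908, Q) = 1/(11/32 - 1908 - 2643) = 1/(-145621/32) = -32/145621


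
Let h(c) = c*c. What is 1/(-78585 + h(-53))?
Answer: -1/75776 ≈ -1.3197e-5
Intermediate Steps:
h(c) = c²
1/(-78585 + h(-53)) = 1/(-78585 + (-53)²) = 1/(-78585 + 2809) = 1/(-75776) = -1/75776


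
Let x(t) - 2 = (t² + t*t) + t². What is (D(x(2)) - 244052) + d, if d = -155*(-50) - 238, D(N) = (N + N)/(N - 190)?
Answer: -10407767/44 ≈ -2.3654e+5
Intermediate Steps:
x(t) = 2 + 3*t² (x(t) = 2 + ((t² + t*t) + t²) = 2 + ((t² + t²) + t²) = 2 + (2*t² + t²) = 2 + 3*t²)
D(N) = 2*N/(-190 + N) (D(N) = (2*N)/(-190 + N) = 2*N/(-190 + N))
d = 7512 (d = 7750 - 238 = 7512)
(D(x(2)) - 244052) + d = (2*(2 + 3*2²)/(-190 + (2 + 3*2²)) - 244052) + 7512 = (2*(2 + 3*4)/(-190 + (2 + 3*4)) - 244052) + 7512 = (2*(2 + 12)/(-190 + (2 + 12)) - 244052) + 7512 = (2*14/(-190 + 14) - 244052) + 7512 = (2*14/(-176) - 244052) + 7512 = (2*14*(-1/176) - 244052) + 7512 = (-7/44 - 244052) + 7512 = -10738295/44 + 7512 = -10407767/44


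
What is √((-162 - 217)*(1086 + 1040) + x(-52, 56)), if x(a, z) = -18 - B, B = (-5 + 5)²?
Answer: 2*I*√201443 ≈ 897.65*I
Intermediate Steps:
B = 0 (B = 0² = 0)
x(a, z) = -18 (x(a, z) = -18 - 1*0 = -18 + 0 = -18)
√((-162 - 217)*(1086 + 1040) + x(-52, 56)) = √((-162 - 217)*(1086 + 1040) - 18) = √(-379*2126 - 18) = √(-805754 - 18) = √(-805772) = 2*I*√201443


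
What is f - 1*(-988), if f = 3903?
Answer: 4891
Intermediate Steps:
f - 1*(-988) = 3903 - 1*(-988) = 3903 + 988 = 4891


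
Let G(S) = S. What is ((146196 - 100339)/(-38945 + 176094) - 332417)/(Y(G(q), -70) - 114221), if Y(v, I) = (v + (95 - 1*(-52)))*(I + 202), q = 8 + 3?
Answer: 45590613276/12804916385 ≈ 3.5604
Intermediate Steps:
q = 11
Y(v, I) = (147 + v)*(202 + I) (Y(v, I) = (v + (95 + 52))*(202 + I) = (v + 147)*(202 + I) = (147 + v)*(202 + I))
((146196 - 100339)/(-38945 + 176094) - 332417)/(Y(G(q), -70) - 114221) = ((146196 - 100339)/(-38945 + 176094) - 332417)/((29694 + 147*(-70) + 202*11 - 70*11) - 114221) = (45857/137149 - 332417)/((29694 - 10290 + 2222 - 770) - 114221) = (45857*(1/137149) - 332417)/(20856 - 114221) = (45857/137149 - 332417)/(-93365) = -45590613276/137149*(-1/93365) = 45590613276/12804916385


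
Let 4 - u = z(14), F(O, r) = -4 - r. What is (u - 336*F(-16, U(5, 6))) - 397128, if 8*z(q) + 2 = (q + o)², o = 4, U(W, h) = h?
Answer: -1575217/4 ≈ -3.9380e+5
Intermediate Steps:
z(q) = -¼ + (4 + q)²/8 (z(q) = -¼ + (q + 4)²/8 = -¼ + (4 + q)²/8)
u = -145/4 (u = 4 - (-¼ + (4 + 14)²/8) = 4 - (-¼ + (⅛)*18²) = 4 - (-¼ + (⅛)*324) = 4 - (-¼ + 81/2) = 4 - 1*161/4 = 4 - 161/4 = -145/4 ≈ -36.250)
(u - 336*F(-16, U(5, 6))) - 397128 = (-145/4 - 336*(-4 - 1*6)) - 397128 = (-145/4 - 336*(-4 - 6)) - 397128 = (-145/4 - 336*(-10)) - 397128 = (-145/4 + 3360) - 397128 = 13295/4 - 397128 = -1575217/4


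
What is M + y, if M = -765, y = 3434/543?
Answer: -411961/543 ≈ -758.68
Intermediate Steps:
y = 3434/543 (y = 3434*(1/543) = 3434/543 ≈ 6.3241)
M + y = -765 + 3434/543 = -411961/543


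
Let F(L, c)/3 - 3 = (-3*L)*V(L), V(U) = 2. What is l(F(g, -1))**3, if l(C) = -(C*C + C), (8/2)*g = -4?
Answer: -432081216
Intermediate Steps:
g = -1 (g = (1/4)*(-4) = -1)
F(L, c) = 9 - 18*L (F(L, c) = 9 + 3*(-3*L*2) = 9 + 3*(-6*L) = 9 - 18*L)
l(C) = -C - C**2 (l(C) = -(C**2 + C) = -(C + C**2) = -C - C**2)
l(F(g, -1))**3 = (-(9 - 18*(-1))*(1 + (9 - 18*(-1))))**3 = (-(9 + 18)*(1 + (9 + 18)))**3 = (-1*27*(1 + 27))**3 = (-1*27*28)**3 = (-756)**3 = -432081216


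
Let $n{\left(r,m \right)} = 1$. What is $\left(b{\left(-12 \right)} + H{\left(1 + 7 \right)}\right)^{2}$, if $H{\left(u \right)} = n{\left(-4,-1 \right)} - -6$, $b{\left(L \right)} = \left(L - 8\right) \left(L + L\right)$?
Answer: $237169$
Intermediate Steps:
$b{\left(L \right)} = 2 L \left(-8 + L\right)$ ($b{\left(L \right)} = \left(-8 + L\right) 2 L = 2 L \left(-8 + L\right)$)
$H{\left(u \right)} = 7$ ($H{\left(u \right)} = 1 - -6 = 1 + 6 = 7$)
$\left(b{\left(-12 \right)} + H{\left(1 + 7 \right)}\right)^{2} = \left(2 \left(-12\right) \left(-8 - 12\right) + 7\right)^{2} = \left(2 \left(-12\right) \left(-20\right) + 7\right)^{2} = \left(480 + 7\right)^{2} = 487^{2} = 237169$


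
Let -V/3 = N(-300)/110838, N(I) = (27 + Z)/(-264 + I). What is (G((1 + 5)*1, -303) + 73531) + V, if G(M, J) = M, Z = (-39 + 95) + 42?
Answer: 1532330473253/20837544 ≈ 73537.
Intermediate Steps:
Z = 98 (Z = 56 + 42 = 98)
N(I) = 125/(-264 + I) (N(I) = (27 + 98)/(-264 + I) = 125/(-264 + I))
V = 125/20837544 (V = -3*125/(-264 - 300)/110838 = -3*125/(-564)/110838 = -3*125*(-1/564)/110838 = -(-125)/(188*110838) = -3*(-125/62512632) = 125/20837544 ≈ 5.9988e-6)
(G((1 + 5)*1, -303) + 73531) + V = ((1 + 5)*1 + 73531) + 125/20837544 = (6*1 + 73531) + 125/20837544 = (6 + 73531) + 125/20837544 = 73537 + 125/20837544 = 1532330473253/20837544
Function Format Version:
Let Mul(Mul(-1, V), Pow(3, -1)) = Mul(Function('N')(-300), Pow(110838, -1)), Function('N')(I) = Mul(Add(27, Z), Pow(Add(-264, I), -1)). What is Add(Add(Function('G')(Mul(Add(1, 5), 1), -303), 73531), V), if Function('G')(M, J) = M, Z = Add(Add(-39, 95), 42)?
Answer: Rational(1532330473253, 20837544) ≈ 73537.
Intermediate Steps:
Z = 98 (Z = Add(56, 42) = 98)
Function('N')(I) = Mul(125, Pow(Add(-264, I), -1)) (Function('N')(I) = Mul(Add(27, 98), Pow(Add(-264, I), -1)) = Mul(125, Pow(Add(-264, I), -1)))
V = Rational(125, 20837544) (V = Mul(-3, Mul(Mul(125, Pow(Add(-264, -300), -1)), Pow(110838, -1))) = Mul(-3, Mul(Mul(125, Pow(-564, -1)), Rational(1, 110838))) = Mul(-3, Mul(Mul(125, Rational(-1, 564)), Rational(1, 110838))) = Mul(-3, Mul(Rational(-125, 564), Rational(1, 110838))) = Mul(-3, Rational(-125, 62512632)) = Rational(125, 20837544) ≈ 5.9988e-6)
Add(Add(Function('G')(Mul(Add(1, 5), 1), -303), 73531), V) = Add(Add(Mul(Add(1, 5), 1), 73531), Rational(125, 20837544)) = Add(Add(Mul(6, 1), 73531), Rational(125, 20837544)) = Add(Add(6, 73531), Rational(125, 20837544)) = Add(73537, Rational(125, 20837544)) = Rational(1532330473253, 20837544)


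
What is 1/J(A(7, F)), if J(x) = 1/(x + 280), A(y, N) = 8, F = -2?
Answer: 288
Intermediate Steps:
J(x) = 1/(280 + x)
1/J(A(7, F)) = 1/(1/(280 + 8)) = 1/(1/288) = 288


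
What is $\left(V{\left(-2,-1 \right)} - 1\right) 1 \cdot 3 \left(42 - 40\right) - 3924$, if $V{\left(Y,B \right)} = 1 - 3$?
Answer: $-3942$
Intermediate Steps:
$V{\left(Y,B \right)} = -2$ ($V{\left(Y,B \right)} = 1 - 3 = -2$)
$\left(V{\left(-2,-1 \right)} - 1\right) 1 \cdot 3 \left(42 - 40\right) - 3924 = \left(-2 - 1\right) 1 \cdot 3 \left(42 - 40\right) - 3924 = \left(-3\right) 3 \cdot 2 - 3924 = \left(-9\right) 2 - 3924 = -18 - 3924 = -3942$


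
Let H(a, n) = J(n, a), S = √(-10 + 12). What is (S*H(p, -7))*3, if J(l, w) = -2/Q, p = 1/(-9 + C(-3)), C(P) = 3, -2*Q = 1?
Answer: 12*√2 ≈ 16.971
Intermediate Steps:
Q = -½ (Q = -½*1 = -½ ≈ -0.50000)
S = √2 ≈ 1.4142
p = -⅙ (p = 1/(-9 + 3) = 1/(-6) = -⅙ ≈ -0.16667)
J(l, w) = 4 (J(l, w) = -2/(-½) = -2*(-2) = 4)
H(a, n) = 4
(S*H(p, -7))*3 = (√2*4)*3 = (4*√2)*3 = 12*√2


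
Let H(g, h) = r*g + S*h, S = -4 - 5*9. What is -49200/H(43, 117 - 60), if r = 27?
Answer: 1025/34 ≈ 30.147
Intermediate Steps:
S = -49 (S = -4 - 45 = -49)
H(g, h) = -49*h + 27*g (H(g, h) = 27*g - 49*h = -49*h + 27*g)
-49200/H(43, 117 - 60) = -49200/(-49*(117 - 60) + 27*43) = -49200/(-49*57 + 1161) = -49200/(-2793 + 1161) = -49200/(-1632) = -49200*(-1/1632) = 1025/34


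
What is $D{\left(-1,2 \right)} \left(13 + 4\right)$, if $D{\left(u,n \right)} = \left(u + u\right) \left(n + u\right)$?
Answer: $-34$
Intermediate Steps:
$D{\left(u,n \right)} = 2 u \left(n + u\right)$
$D{\left(-1,2 \right)} \left(13 + 4\right) = 2 \left(-1\right) \left(2 - 1\right) \left(13 + 4\right) = 2 \left(-1\right) 1 \cdot 17 = \left(-2\right) 17 = -34$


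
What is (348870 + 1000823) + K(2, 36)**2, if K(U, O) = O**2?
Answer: 3029309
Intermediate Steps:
(348870 + 1000823) + K(2, 36)**2 = (348870 + 1000823) + (36**2)**2 = 1349693 + 1296**2 = 1349693 + 1679616 = 3029309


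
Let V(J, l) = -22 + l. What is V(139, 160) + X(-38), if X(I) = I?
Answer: 100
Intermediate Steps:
V(139, 160) + X(-38) = (-22 + 160) - 38 = 138 - 38 = 100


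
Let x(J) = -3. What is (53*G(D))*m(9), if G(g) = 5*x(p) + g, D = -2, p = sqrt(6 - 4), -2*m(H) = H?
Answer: 8109/2 ≈ 4054.5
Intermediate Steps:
m(H) = -H/2
p = sqrt(2) ≈ 1.4142
G(g) = -15 + g (G(g) = 5*(-3) + g = -15 + g)
(53*G(D))*m(9) = (53*(-15 - 2))*(-1/2*9) = (53*(-17))*(-9/2) = -901*(-9/2) = 8109/2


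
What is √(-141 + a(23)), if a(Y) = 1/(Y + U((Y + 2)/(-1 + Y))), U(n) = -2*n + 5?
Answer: 2*I*√2822359/283 ≈ 11.873*I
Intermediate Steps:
U(n) = 5 - 2*n
a(Y) = 1/(5 + Y - 2*(2 + Y)/(-1 + Y)) (a(Y) = 1/(Y + (5 - 2*(Y + 2)/(-1 + Y))) = 1/(Y + (5 - 2*(2 + Y)/(-1 + Y))) = 1/(5 + Y - 2*(2 + Y)/(-1 + Y)))
√(-141 + a(23)) = √(-141 + (-1 + 23)/(-9 + 23² + 2*23)) = √(-141 + 22/(-9 + 529 + 46)) = √(-141 + 22/566) = √(-141 + (1/566)*22) = √(-141 + 11/283) = √(-39892/283) = 2*I*√2822359/283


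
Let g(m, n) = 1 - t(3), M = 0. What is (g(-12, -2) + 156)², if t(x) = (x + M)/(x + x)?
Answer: 97969/4 ≈ 24492.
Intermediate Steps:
t(x) = ½ (t(x) = (x + 0)/(x + x) = x/((2*x)) = x*(1/(2*x)) = ½)
g(m, n) = ½ (g(m, n) = 1 - 1*½ = 1 - ½ = ½)
(g(-12, -2) + 156)² = (½ + 156)² = (313/2)² = 97969/4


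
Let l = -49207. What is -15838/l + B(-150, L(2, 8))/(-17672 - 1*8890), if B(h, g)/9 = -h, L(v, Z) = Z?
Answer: 59043251/217839389 ≈ 0.27104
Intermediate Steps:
B(h, g) = -9*h (B(h, g) = 9*(-h) = -9*h)
-15838/l + B(-150, L(2, 8))/(-17672 - 1*8890) = -15838/(-49207) + (-9*(-150))/(-17672 - 1*8890) = -15838*(-1/49207) + 1350/(-17672 - 8890) = 15838/49207 + 1350/(-26562) = 15838/49207 + 1350*(-1/26562) = 15838/49207 - 225/4427 = 59043251/217839389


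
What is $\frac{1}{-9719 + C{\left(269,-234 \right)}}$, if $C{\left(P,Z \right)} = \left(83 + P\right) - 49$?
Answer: $- \frac{1}{9416} \approx -0.0001062$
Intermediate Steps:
$C{\left(P,Z \right)} = 34 + P$
$\frac{1}{-9719 + C{\left(269,-234 \right)}} = \frac{1}{-9719 + \left(34 + 269\right)} = \frac{1}{-9719 + 303} = \frac{1}{-9416} = - \frac{1}{9416}$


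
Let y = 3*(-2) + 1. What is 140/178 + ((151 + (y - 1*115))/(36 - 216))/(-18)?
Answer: 229559/288360 ≈ 0.79608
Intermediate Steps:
y = -5 (y = -6 + 1 = -5)
140/178 + ((151 + (y - 1*115))/(36 - 216))/(-18) = 140/178 + ((151 + (-5 - 1*115))/(36 - 216))/(-18) = 140*(1/178) + ((151 + (-5 - 115))/(-180))*(-1/18) = 70/89 + ((151 - 120)*(-1/180))*(-1/18) = 70/89 + (31*(-1/180))*(-1/18) = 70/89 - 31/180*(-1/18) = 70/89 + 31/3240 = 229559/288360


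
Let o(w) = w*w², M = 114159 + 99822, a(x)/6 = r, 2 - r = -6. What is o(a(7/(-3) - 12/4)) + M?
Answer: 324573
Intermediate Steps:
r = 8 (r = 2 - 1*(-6) = 2 + 6 = 8)
a(x) = 48 (a(x) = 6*8 = 48)
M = 213981
o(w) = w³
o(a(7/(-3) - 12/4)) + M = 48³ + 213981 = 110592 + 213981 = 324573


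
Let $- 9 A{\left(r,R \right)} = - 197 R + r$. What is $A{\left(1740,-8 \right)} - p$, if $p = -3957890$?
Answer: $\frac{35617694}{9} \approx 3.9575 \cdot 10^{6}$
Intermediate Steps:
$A{\left(r,R \right)} = - \frac{r}{9} + \frac{197 R}{9}$ ($A{\left(r,R \right)} = - \frac{- 197 R + r}{9} = - \frac{r - 197 R}{9} = - \frac{r}{9} + \frac{197 R}{9}$)
$A{\left(1740,-8 \right)} - p = \left(\left(- \frac{1}{9}\right) 1740 + \frac{197}{9} \left(-8\right)\right) - -3957890 = \left(- \frac{580}{3} - \frac{1576}{9}\right) + 3957890 = - \frac{3316}{9} + 3957890 = \frac{35617694}{9}$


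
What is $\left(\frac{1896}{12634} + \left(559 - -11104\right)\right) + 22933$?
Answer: $\frac{218543880}{6317} \approx 34596.0$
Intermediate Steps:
$\left(\frac{1896}{12634} + \left(559 - -11104\right)\right) + 22933 = \left(1896 \cdot \frac{1}{12634} + \left(559 + 11104\right)\right) + 22933 = \left(\frac{948}{6317} + 11663\right) + 22933 = \frac{73676119}{6317} + 22933 = \frac{218543880}{6317}$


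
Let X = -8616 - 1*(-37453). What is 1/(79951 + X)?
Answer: 1/108788 ≈ 9.1922e-6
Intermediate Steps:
X = 28837 (X = -8616 + 37453 = 28837)
1/(79951 + X) = 1/(79951 + 28837) = 1/108788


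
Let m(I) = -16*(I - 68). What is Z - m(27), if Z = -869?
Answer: -1525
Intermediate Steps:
m(I) = 1088 - 16*I (m(I) = -16*(-68 + I) = 1088 - 16*I)
Z - m(27) = -869 - (1088 - 16*27) = -869 - (1088 - 432) = -869 - 1*656 = -869 - 656 = -1525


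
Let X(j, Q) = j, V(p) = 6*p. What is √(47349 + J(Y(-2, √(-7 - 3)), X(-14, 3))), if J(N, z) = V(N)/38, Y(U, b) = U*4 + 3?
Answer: 4*√1068294/19 ≈ 217.60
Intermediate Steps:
Y(U, b) = 3 + 4*U (Y(U, b) = 4*U + 3 = 3 + 4*U)
J(N, z) = 3*N/19 (J(N, z) = (6*N)/38 = (6*N)*(1/38) = 3*N/19)
√(47349 + J(Y(-2, √(-7 - 3)), X(-14, 3))) = √(47349 + 3*(3 + 4*(-2))/19) = √(47349 + 3*(3 - 8)/19) = √(47349 + (3/19)*(-5)) = √(47349 - 15/19) = √(899616/19) = 4*√1068294/19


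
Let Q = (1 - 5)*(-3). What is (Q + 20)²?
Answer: 1024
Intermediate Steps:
Q = 12 (Q = -4*(-3) = 12)
(Q + 20)² = (12 + 20)² = 32² = 1024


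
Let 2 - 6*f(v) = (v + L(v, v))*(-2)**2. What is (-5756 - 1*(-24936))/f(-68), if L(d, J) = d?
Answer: 2740/13 ≈ 210.77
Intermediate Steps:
f(v) = 1/3 - 4*v/3 (f(v) = 1/3 - (v + v)*(-2)**2/6 = 1/3 - 2*v*4/6 = 1/3 - 4*v/3)
(-5756 - 1*(-24936))/f(-68) = (-5756 - 1*(-24936))/(1/3 - 4/3*(-68)) = (-5756 + 24936)/(1/3 + 272/3) = 19180/91 = 19180*(1/91) = 2740/13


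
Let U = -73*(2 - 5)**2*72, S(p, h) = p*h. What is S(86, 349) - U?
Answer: 77318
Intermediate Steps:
S(p, h) = h*p
U = -47304 (U = -73*(-3)**2*72 = -73*9*72 = -657*72 = -47304)
S(86, 349) - U = 349*86 - 1*(-47304) = 30014 + 47304 = 77318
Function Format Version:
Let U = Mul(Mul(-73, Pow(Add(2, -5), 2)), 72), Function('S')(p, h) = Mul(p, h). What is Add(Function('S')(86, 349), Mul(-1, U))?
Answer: 77318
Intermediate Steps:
Function('S')(p, h) = Mul(h, p)
U = -47304 (U = Mul(Mul(-73, Pow(-3, 2)), 72) = Mul(Mul(-73, 9), 72) = Mul(-657, 72) = -47304)
Add(Function('S')(86, 349), Mul(-1, U)) = Add(Mul(349, 86), Mul(-1, -47304)) = Add(30014, 47304) = 77318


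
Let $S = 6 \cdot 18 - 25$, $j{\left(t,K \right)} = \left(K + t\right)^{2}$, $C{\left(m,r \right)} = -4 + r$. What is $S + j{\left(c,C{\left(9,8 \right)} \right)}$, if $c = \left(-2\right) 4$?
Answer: $99$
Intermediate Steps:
$c = -8$
$S = 83$ ($S = 108 - 25 = 83$)
$S + j{\left(c,C{\left(9,8 \right)} \right)} = 83 + \left(\left(-4 + 8\right) - 8\right)^{2} = 83 + \left(4 - 8\right)^{2} = 83 + \left(-4\right)^{2} = 83 + 16 = 99$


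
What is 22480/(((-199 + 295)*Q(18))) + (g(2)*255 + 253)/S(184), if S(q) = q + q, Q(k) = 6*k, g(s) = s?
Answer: 126433/29808 ≈ 4.2416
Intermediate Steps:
S(q) = 2*q
22480/(((-199 + 295)*Q(18))) + (g(2)*255 + 253)/S(184) = 22480/(((-199 + 295)*(6*18))) + (2*255 + 253)/((2*184)) = 22480/((96*108)) + (510 + 253)/368 = 22480/10368 + 763*(1/368) = 22480*(1/10368) + 763/368 = 1405/648 + 763/368 = 126433/29808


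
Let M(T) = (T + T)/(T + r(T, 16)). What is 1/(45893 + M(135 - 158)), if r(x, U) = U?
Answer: 7/321297 ≈ 2.1787e-5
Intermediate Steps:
M(T) = 2*T/(16 + T) (M(T) = (T + T)/(T + 16) = (2*T)/(16 + T) = 2*T/(16 + T))
1/(45893 + M(135 - 158)) = 1/(45893 + 2*(135 - 158)/(16 + (135 - 158))) = 1/(45893 + 2*(-23)/(16 - 23)) = 1/(45893 + 2*(-23)/(-7)) = 1/(45893 + 2*(-23)*(-⅐)) = 1/(45893 + 46/7) = 1/(321297/7) = 7/321297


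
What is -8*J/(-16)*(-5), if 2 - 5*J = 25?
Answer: 23/2 ≈ 11.500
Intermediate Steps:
J = -23/5 (J = ⅖ - ⅕*25 = ⅖ - 5 = -23/5 ≈ -4.6000)
-8*J/(-16)*(-5) = -(-184)/(5*(-16))*(-5) = -(-184)*(-1)/(5*16)*(-5) = -8*23/80*(-5) = -23/10*(-5) = 23/2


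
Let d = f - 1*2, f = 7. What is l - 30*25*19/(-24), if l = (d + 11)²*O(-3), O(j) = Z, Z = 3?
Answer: 5447/4 ≈ 1361.8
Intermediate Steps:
O(j) = 3
d = 5 (d = 7 - 1*2 = 7 - 2 = 5)
l = 768 (l = (5 + 11)²*3 = 16²*3 = 256*3 = 768)
l - 30*25*19/(-24) = 768 - 30*25*19/(-24) = 768 - 750*19*(-1/24) = 768 - 750*(-19)/24 = 768 - 1*(-2375/4) = 768 + 2375/4 = 5447/4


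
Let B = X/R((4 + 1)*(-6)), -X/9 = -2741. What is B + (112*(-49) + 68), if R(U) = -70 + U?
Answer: -566669/100 ≈ -5666.7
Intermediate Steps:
X = 24669 (X = -9*(-2741) = 24669)
B = -24669/100 (B = 24669/(-70 + (4 + 1)*(-6)) = 24669/(-70 + 5*(-6)) = 24669/(-70 - 30) = 24669/(-100) = 24669*(-1/100) = -24669/100 ≈ -246.69)
B + (112*(-49) + 68) = -24669/100 + (112*(-49) + 68) = -24669/100 + (-5488 + 68) = -24669/100 - 5420 = -566669/100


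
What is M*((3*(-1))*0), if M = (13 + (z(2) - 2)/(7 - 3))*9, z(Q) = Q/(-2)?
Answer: 0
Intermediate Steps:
z(Q) = -Q/2 (z(Q) = Q*(-½) = -Q/2)
M = 441/4 (M = (13 + (-½*2 - 2)/(7 - 3))*9 = (13 + (-1 - 2)/4)*9 = (13 - 3*¼)*9 = (13 - ¾)*9 = (49/4)*9 = 441/4 ≈ 110.25)
M*((3*(-1))*0) = 441*((3*(-1))*0)/4 = 441*(-3*0)/4 = (441/4)*0 = 0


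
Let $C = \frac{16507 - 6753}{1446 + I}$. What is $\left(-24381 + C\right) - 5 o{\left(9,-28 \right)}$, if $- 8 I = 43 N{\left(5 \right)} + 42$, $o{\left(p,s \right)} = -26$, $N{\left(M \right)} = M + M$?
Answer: $- \frac{33626383}{1387} \approx -24244.0$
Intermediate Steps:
$N{\left(M \right)} = 2 M$
$I = -59$ ($I = - \frac{43 \cdot 2 \cdot 5 + 42}{8} = - \frac{43 \cdot 10 + 42}{8} = - \frac{430 + 42}{8} = \left(- \frac{1}{8}\right) 472 = -59$)
$C = \frac{9754}{1387}$ ($C = \frac{16507 - 6753}{1446 - 59} = \frac{9754}{1387} \approx 7.0324$)
$\left(-24381 + C\right) - 5 o{\left(9,-28 \right)} = \left(-24381 + \frac{9754}{1387}\right) - -130 = - \frac{33806693}{1387} + 130 = - \frac{33626383}{1387}$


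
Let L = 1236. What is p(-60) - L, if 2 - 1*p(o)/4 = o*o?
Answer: -15628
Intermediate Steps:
p(o) = 8 - 4*o² (p(o) = 8 - 4*o*o = 8 - 4*o²)
p(-60) - L = (8 - 4*(-60)²) - 1*1236 = (8 - 4*3600) - 1236 = (8 - 14400) - 1236 = -14392 - 1236 = -15628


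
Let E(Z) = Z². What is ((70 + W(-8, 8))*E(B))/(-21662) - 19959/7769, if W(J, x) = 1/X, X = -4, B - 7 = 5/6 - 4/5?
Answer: -183663136319/67316831200 ≈ -2.7283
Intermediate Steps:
B = 211/30 (B = 7 + (5/6 - 4/5) = 7 + (5*(⅙) - 4*⅕) = 7 + (⅚ - ⅘) = 7 + 1/30 = 211/30 ≈ 7.0333)
W(J, x) = -¼ (W(J, x) = 1/(-4) = -¼)
((70 + W(-8, 8))*E(B))/(-21662) - 19959/7769 = ((70 - ¼)*(211/30)²)/(-21662) - 19959/7769 = ((279/4)*(44521/900))*(-1/21662) - 19959*1/7769 = (1380151/400)*(-1/21662) - 19959/7769 = -1380151/8664800 - 19959/7769 = -183663136319/67316831200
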